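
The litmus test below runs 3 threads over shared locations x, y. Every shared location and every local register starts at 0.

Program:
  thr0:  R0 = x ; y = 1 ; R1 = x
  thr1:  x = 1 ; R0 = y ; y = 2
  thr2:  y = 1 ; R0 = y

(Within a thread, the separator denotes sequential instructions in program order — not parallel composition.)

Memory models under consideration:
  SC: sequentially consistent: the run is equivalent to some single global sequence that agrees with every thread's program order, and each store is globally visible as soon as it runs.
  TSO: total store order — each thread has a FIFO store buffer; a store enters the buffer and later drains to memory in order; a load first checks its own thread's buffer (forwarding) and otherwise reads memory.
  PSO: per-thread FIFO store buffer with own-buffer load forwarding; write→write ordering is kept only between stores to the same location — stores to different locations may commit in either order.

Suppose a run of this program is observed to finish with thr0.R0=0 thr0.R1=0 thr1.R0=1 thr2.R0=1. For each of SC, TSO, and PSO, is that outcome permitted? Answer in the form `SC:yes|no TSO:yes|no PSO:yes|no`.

SC:yes TSO:yes PSO:yes

outcome vector order: (thr0.R0,thr0.R1,thr1.R0,thr2.R0)
under SC → (0,0,1,1); (0,0,1,2); (0,1,0,1); (0,1,0,2); (0,1,1,1); (0,1,1,2); (1,1,0,1); (1,1,0,2); (1,1,1,1); (1,1,1,2)
under TSO → (0,0,0,1); (0,0,0,2); (0,0,1,1); (0,0,1,2); (0,1,0,1); (0,1,0,2); (0,1,1,1); (0,1,1,2); (1,1,0,1); (1,1,0,2); (1,1,1,1); (1,1,1,2)
under PSO → (0,0,0,1); (0,0,0,2); (0,0,1,1); (0,0,1,2); (0,1,0,1); (0,1,0,2); (0,1,1,1); (0,1,1,2); (1,1,0,1); (1,1,0,2); (1,1,1,1); (1,1,1,2)
target (0,0,1,1) ∈ {SC,TSO,PSO}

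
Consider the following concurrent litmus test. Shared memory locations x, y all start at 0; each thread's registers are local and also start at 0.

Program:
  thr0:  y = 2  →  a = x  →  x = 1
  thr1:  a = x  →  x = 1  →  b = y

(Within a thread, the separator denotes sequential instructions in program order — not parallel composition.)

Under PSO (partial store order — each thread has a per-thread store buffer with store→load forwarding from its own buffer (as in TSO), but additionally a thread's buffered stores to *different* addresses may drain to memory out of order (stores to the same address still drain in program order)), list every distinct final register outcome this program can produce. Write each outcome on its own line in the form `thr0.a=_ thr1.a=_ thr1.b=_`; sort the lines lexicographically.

thr0.a=0 thr1.a=0 thr1.b=0
thr0.a=0 thr1.a=0 thr1.b=2
thr0.a=0 thr1.a=1 thr1.b=0
thr0.a=0 thr1.a=1 thr1.b=2
thr0.a=1 thr1.a=0 thr1.b=0
thr0.a=1 thr1.a=0 thr1.b=2

outcome vector order: (thr0.a,thr1.a,thr1.b)
|PSO outcomes| = 6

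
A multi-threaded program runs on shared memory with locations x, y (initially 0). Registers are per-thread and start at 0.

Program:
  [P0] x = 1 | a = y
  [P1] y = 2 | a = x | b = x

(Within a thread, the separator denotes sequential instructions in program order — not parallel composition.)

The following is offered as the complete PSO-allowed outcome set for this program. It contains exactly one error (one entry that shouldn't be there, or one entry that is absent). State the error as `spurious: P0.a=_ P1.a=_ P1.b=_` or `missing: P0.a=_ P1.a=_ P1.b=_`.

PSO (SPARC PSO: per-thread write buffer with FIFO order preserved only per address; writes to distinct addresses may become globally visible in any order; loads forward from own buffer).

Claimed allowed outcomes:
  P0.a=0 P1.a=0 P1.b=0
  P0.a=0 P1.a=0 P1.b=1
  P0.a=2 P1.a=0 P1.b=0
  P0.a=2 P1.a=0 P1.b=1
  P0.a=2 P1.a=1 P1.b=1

missing: P0.a=0 P1.a=1 P1.b=1

outcome vector order: (P0.a,P1.a,P1.b)
[PSO] allowed = {<0 0 0>, <0 0 1>, <0 1 1>, <2 0 0>, <2 0 1>, <2 1 1>}
PSO∖claimed = {<0 1 1>}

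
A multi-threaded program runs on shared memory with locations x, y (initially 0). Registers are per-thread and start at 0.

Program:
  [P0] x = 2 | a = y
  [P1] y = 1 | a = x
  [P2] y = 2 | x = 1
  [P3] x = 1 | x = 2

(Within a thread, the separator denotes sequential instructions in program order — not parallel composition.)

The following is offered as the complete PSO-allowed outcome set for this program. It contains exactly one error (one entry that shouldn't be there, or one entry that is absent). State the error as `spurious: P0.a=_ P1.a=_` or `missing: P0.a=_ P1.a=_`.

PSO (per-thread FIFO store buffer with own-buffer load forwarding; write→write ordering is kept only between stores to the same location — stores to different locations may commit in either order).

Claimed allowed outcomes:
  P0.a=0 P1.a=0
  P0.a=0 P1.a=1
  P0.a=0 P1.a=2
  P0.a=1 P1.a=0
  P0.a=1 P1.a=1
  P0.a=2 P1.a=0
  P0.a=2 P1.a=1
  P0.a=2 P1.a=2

missing: P0.a=1 P1.a=2

outcome vector order: (P0.a,P1.a)
PSO (9): (0,0); (0,1); (0,2); (1,0); (1,1); (1,2); (2,0); (2,1); (2,2)
PSO∖claimed = {(1,2)}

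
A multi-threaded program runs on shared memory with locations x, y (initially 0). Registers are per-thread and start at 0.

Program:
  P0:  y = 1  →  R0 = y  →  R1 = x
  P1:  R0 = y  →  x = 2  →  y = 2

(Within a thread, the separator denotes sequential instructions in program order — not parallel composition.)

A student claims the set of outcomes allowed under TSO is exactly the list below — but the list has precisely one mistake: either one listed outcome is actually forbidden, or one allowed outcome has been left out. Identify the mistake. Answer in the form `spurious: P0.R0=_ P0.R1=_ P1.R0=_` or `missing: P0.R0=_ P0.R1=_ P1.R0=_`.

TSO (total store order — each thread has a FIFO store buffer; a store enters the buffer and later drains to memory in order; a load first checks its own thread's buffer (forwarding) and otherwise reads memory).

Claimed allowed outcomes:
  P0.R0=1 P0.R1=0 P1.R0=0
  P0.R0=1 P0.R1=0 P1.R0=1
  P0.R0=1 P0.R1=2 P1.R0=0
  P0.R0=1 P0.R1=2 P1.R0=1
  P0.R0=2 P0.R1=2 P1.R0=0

outcome vector order: (P0.R0,P0.R1,P1.R0)
TSO: 6 outcomes — {(1,0,0), (1,0,1), (1,2,0), (1,2,1), (2,2,0), (2,2,1)}
TSO∖claimed = {(2,2,1)}

missing: P0.R0=2 P0.R1=2 P1.R0=1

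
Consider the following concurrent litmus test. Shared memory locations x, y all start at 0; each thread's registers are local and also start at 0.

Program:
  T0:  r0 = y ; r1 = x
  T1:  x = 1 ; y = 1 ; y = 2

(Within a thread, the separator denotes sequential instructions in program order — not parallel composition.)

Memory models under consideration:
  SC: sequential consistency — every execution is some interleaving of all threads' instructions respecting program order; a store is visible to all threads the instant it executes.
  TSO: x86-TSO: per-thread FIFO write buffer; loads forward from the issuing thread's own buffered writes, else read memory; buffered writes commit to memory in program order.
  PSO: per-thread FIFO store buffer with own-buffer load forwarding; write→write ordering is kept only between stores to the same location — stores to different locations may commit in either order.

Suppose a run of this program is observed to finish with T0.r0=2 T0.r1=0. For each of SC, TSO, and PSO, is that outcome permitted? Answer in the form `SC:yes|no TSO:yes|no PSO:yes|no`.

outcome vector order: (T0.r0,T0.r1)
SC (4): 00 01 11 21
TSO (4): 00 01 11 21
PSO (6): 00 01 10 11 20 21
target 20 ∈ {PSO}

SC:no TSO:no PSO:yes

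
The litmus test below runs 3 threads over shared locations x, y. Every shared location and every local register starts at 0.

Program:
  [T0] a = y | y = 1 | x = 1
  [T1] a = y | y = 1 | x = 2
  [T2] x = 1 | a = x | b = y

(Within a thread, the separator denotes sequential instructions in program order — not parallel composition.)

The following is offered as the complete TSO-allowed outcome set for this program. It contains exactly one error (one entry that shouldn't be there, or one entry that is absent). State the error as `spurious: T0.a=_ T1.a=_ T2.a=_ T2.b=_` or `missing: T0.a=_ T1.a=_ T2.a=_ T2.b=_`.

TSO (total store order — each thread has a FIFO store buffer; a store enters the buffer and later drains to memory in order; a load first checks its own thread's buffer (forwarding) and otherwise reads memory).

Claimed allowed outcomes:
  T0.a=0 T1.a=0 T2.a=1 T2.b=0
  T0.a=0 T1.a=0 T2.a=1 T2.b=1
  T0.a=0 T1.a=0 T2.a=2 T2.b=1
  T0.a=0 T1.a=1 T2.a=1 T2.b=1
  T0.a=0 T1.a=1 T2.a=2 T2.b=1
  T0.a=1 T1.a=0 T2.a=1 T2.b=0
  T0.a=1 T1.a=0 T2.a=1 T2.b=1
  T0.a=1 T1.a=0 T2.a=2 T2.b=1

outcome vector order: (T0.a,T1.a,T2.a,T2.b)
under TSO → <0 0 1 0>, <0 0 1 1>, <0 0 2 1>, <0 1 1 0>, <0 1 1 1>, <0 1 2 1>, <1 0 1 0>, <1 0 1 1>, <1 0 2 1>
TSO∖claimed = {<0 1 1 0>}

missing: T0.a=0 T1.a=1 T2.a=1 T2.b=0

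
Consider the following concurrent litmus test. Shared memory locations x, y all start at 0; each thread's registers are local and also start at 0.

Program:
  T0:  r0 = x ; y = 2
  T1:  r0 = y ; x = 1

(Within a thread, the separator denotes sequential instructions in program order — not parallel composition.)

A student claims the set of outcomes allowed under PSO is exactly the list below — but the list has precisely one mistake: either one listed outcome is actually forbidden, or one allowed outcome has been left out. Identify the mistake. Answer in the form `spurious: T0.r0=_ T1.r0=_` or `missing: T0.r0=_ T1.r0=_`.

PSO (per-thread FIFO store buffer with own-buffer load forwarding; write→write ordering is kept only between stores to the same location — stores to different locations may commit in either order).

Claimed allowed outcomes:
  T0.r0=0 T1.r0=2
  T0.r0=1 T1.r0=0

outcome vector order: (T0.r0,T1.r0)
under PSO → 0/0; 0/2; 1/0
PSO∖claimed = {0/0}

missing: T0.r0=0 T1.r0=0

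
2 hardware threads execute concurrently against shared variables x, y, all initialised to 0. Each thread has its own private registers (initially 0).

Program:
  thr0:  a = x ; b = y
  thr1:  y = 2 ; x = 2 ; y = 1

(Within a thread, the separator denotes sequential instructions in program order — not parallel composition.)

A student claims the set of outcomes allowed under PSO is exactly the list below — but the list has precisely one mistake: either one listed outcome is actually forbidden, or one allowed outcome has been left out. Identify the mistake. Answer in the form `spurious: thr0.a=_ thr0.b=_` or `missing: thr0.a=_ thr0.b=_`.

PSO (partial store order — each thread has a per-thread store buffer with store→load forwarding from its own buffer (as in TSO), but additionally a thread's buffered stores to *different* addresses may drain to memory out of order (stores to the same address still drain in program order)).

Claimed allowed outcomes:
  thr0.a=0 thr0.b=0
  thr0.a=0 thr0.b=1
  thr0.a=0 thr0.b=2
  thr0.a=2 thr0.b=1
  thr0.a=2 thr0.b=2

outcome vector order: (thr0.a,thr0.b)
[PSO] allowed = {(0,0) (0,1) (0,2) (2,0) (2,1) (2,2)}
PSO∖claimed = {(2,0)}

missing: thr0.a=2 thr0.b=0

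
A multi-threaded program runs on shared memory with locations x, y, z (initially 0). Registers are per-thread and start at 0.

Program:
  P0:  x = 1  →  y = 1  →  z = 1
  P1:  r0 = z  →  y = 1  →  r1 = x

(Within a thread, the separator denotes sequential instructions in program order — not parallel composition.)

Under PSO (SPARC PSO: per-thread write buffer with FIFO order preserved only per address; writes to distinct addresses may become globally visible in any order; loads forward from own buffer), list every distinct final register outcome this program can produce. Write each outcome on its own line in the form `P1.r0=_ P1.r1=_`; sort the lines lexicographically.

outcome vector order: (P1.r0,P1.r1)
|PSO outcomes| = 4

P1.r0=0 P1.r1=0
P1.r0=0 P1.r1=1
P1.r0=1 P1.r1=0
P1.r0=1 P1.r1=1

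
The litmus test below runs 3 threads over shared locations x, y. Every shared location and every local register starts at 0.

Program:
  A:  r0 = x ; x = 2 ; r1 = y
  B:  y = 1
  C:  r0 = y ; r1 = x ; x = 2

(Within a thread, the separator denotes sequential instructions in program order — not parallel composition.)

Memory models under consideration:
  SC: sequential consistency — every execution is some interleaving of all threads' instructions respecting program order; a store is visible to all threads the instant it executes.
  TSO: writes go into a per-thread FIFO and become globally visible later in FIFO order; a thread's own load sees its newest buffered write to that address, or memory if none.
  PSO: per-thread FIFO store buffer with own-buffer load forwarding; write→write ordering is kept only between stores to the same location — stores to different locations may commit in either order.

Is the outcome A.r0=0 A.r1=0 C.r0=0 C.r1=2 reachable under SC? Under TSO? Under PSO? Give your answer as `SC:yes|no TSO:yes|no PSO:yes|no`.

outcome vector order: (A.r0,A.r1,C.r0,C.r1)
[SC] allowed = {0000, 0002, 0012, 0100, 0102, 0110, 0112, 2000, 2100, 2110}
[TSO] allowed = {0000, 0002, 0010, 0012, 0100, 0102, 0110, 0112, 2000, 2100, 2110}
[PSO] allowed = {0000, 0002, 0010, 0012, 0100, 0102, 0110, 0112, 2000, 2100, 2110}
target 0002 ∈ {SC,TSO,PSO}

SC:yes TSO:yes PSO:yes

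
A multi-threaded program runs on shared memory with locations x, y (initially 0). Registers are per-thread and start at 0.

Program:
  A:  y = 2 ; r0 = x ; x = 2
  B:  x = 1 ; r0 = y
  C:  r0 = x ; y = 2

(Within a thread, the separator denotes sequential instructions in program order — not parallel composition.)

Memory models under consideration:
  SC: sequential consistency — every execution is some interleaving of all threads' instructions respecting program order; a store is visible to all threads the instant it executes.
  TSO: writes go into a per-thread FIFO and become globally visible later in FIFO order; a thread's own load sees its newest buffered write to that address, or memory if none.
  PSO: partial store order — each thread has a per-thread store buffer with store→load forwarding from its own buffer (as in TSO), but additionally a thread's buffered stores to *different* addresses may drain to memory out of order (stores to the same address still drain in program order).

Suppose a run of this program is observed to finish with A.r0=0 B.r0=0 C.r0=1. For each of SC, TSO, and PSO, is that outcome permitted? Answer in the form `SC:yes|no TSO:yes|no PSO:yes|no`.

outcome vector order: (A.r0,B.r0,C.r0)
SC: 9 outcomes — {020; 021; 022; 100; 101; 102; 120; 121; 122}
TSO: 12 outcomes — {000; 001; 002; 020; 021; 022; 100; 101; 102; 120; 121; 122}
PSO: 12 outcomes — {000; 001; 002; 020; 021; 022; 100; 101; 102; 120; 121; 122}
target 001 ∈ {TSO,PSO}

SC:no TSO:yes PSO:yes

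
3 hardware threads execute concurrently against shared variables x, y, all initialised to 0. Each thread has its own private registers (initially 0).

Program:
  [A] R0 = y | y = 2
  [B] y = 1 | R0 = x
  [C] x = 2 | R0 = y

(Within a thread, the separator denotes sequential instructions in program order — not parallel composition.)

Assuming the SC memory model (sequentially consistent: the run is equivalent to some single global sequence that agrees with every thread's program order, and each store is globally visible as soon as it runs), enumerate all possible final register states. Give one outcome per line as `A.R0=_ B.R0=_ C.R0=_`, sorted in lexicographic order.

outcome vector order: (A.R0,B.R0,C.R0)
|SC outcomes| = 10

A.R0=0 B.R0=0 C.R0=1
A.R0=0 B.R0=0 C.R0=2
A.R0=0 B.R0=2 C.R0=0
A.R0=0 B.R0=2 C.R0=1
A.R0=0 B.R0=2 C.R0=2
A.R0=1 B.R0=0 C.R0=1
A.R0=1 B.R0=0 C.R0=2
A.R0=1 B.R0=2 C.R0=0
A.R0=1 B.R0=2 C.R0=1
A.R0=1 B.R0=2 C.R0=2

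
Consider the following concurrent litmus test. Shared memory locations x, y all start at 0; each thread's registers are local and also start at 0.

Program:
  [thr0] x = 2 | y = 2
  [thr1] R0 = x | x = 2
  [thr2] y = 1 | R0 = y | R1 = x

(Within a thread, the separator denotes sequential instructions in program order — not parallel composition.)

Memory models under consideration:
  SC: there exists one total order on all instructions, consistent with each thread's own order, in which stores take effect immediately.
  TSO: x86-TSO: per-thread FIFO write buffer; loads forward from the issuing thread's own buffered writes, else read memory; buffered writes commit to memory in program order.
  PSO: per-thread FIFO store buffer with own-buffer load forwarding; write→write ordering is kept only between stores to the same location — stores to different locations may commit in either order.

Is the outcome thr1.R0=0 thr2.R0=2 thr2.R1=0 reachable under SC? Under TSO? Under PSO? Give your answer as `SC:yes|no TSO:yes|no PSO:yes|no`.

outcome vector order: (thr1.R0,thr2.R0,thr2.R1)
under SC → (0,1,0), (0,1,2), (0,2,2), (2,1,0), (2,1,2), (2,2,2)
under TSO → (0,1,0), (0,1,2), (0,2,2), (2,1,0), (2,1,2), (2,2,2)
under PSO → (0,1,0), (0,1,2), (0,2,0), (0,2,2), (2,1,0), (2,1,2), (2,2,0), (2,2,2)
target (0,2,0) ∈ {PSO}

SC:no TSO:no PSO:yes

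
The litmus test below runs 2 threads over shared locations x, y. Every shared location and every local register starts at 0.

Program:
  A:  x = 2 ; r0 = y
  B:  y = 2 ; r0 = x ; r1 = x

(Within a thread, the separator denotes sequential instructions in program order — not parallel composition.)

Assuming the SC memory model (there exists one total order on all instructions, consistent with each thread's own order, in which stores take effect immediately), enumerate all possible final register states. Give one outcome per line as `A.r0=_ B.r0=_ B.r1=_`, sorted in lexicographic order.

A.r0=0 B.r0=2 B.r1=2
A.r0=2 B.r0=0 B.r1=0
A.r0=2 B.r0=0 B.r1=2
A.r0=2 B.r0=2 B.r1=2

outcome vector order: (A.r0,B.r0,B.r1)
|SC outcomes| = 4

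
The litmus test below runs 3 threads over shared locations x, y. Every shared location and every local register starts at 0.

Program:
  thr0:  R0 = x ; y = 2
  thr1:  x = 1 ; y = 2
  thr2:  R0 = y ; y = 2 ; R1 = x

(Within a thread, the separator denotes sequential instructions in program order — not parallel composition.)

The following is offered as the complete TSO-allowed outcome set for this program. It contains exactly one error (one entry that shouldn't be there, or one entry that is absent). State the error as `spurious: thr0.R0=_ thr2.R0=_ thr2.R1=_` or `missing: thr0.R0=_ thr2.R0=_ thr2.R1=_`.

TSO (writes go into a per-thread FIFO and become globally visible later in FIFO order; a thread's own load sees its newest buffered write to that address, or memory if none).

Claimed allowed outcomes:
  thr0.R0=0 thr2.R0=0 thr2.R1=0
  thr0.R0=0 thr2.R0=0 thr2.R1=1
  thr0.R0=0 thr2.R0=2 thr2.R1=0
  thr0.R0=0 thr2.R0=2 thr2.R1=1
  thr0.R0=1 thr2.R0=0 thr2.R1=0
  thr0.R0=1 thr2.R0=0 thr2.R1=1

outcome vector order: (thr0.R0,thr2.R0,thr2.R1)
TSO: 7 outcomes — {0/0/0, 0/0/1, 0/2/0, 0/2/1, 1/0/0, 1/0/1, 1/2/1}
TSO∖claimed = {1/2/1}

missing: thr0.R0=1 thr2.R0=2 thr2.R1=1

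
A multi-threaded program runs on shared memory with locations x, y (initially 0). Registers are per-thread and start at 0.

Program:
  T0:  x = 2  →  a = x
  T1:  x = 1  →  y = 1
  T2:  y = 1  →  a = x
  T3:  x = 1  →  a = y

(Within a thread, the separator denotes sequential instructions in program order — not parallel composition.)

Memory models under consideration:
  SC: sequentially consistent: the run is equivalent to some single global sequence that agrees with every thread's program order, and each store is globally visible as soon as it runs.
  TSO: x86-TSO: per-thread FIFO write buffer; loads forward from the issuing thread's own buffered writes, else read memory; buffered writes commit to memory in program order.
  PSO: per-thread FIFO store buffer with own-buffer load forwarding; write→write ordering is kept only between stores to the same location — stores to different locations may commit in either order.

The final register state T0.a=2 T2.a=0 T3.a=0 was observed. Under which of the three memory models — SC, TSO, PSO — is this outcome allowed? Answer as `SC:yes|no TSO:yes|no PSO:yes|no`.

outcome vector order: (T0.a,T2.a,T3.a)
[SC] allowed = {101, 110, 111, 120, 121, 201, 210, 211, 220, 221}
[TSO] allowed = {100, 101, 110, 111, 120, 121, 200, 201, 210, 211, 220, 221}
[PSO] allowed = {100, 101, 110, 111, 120, 121, 200, 201, 210, 211, 220, 221}
target 200 ∈ {TSO,PSO}

SC:no TSO:yes PSO:yes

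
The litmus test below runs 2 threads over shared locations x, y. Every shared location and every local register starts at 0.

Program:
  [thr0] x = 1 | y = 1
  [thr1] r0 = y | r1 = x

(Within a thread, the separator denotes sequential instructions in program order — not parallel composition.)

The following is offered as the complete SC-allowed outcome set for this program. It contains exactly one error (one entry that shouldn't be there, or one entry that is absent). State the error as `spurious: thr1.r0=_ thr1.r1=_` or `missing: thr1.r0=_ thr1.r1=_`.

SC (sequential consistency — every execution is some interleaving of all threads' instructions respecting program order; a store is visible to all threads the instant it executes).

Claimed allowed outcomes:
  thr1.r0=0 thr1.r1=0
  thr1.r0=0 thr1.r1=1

outcome vector order: (thr1.r0,thr1.r1)
SC (3): (0,0), (0,1), (1,1)
SC∖claimed = {(1,1)}

missing: thr1.r0=1 thr1.r1=1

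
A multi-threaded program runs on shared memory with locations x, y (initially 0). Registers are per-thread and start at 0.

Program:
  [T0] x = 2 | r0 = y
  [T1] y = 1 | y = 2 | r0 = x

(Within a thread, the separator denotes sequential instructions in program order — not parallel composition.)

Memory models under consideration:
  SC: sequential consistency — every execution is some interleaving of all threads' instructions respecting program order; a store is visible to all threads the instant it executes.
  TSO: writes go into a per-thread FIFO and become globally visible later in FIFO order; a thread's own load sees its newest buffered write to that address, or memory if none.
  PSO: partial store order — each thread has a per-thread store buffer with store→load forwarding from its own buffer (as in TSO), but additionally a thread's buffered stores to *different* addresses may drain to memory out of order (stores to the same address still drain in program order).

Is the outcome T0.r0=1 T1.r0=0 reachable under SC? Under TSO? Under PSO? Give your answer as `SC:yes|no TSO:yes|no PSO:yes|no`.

SC:no TSO:yes PSO:yes

outcome vector order: (T0.r0,T1.r0)
under SC → (0,2), (1,2), (2,0), (2,2)
under TSO → (0,0), (0,2), (1,0), (1,2), (2,0), (2,2)
under PSO → (0,0), (0,2), (1,0), (1,2), (2,0), (2,2)
target (1,0) ∈ {TSO,PSO}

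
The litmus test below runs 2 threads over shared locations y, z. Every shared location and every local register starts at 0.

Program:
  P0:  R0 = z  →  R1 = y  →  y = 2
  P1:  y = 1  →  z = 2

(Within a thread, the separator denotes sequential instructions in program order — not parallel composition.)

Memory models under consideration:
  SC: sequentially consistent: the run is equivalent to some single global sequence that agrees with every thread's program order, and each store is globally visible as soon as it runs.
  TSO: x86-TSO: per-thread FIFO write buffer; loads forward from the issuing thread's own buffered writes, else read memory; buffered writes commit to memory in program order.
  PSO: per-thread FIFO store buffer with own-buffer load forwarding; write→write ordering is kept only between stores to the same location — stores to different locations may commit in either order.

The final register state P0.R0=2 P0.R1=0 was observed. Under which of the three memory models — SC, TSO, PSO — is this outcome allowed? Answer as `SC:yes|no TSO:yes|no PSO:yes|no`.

outcome vector order: (P0.R0,P0.R1)
[SC] allowed = {(0,0); (0,1); (2,1)}
[TSO] allowed = {(0,0); (0,1); (2,1)}
[PSO] allowed = {(0,0); (0,1); (2,0); (2,1)}
target (2,0) ∈ {PSO}

SC:no TSO:no PSO:yes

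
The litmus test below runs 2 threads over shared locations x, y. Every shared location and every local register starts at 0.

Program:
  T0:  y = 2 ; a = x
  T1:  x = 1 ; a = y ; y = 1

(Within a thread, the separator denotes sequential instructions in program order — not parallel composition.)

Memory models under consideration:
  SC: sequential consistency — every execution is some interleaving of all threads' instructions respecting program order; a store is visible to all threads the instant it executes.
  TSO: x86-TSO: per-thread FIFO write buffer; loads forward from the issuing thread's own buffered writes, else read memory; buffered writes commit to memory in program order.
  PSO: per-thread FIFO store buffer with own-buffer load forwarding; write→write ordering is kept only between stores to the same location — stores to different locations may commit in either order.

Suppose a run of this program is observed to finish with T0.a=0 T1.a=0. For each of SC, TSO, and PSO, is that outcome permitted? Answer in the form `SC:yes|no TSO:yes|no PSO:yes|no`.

SC:no TSO:yes PSO:yes

outcome vector order: (T0.a,T1.a)
SC (3): <0 2>; <1 0>; <1 2>
TSO (4): <0 0>; <0 2>; <1 0>; <1 2>
PSO (4): <0 0>; <0 2>; <1 0>; <1 2>
target <0 0> ∈ {TSO,PSO}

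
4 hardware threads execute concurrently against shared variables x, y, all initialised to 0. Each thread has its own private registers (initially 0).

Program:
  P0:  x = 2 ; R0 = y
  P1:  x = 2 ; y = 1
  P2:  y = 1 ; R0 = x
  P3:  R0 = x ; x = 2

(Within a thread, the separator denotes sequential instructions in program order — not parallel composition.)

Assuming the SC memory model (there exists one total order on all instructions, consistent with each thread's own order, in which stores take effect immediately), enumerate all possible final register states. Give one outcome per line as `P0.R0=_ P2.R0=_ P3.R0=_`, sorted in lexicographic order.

outcome vector order: (P0.R0,P2.R0,P3.R0)
|SC outcomes| = 6

P0.R0=0 P2.R0=2 P3.R0=0
P0.R0=0 P2.R0=2 P3.R0=2
P0.R0=1 P2.R0=0 P3.R0=0
P0.R0=1 P2.R0=0 P3.R0=2
P0.R0=1 P2.R0=2 P3.R0=0
P0.R0=1 P2.R0=2 P3.R0=2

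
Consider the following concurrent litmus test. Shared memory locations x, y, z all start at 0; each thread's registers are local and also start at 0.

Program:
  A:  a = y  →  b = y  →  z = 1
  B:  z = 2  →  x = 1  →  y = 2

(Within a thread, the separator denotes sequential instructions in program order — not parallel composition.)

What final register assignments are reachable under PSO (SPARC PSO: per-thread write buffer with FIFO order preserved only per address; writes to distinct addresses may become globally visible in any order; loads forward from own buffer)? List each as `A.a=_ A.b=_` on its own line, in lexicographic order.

outcome vector order: (A.a,A.b)
|PSO outcomes| = 3

A.a=0 A.b=0
A.a=0 A.b=2
A.a=2 A.b=2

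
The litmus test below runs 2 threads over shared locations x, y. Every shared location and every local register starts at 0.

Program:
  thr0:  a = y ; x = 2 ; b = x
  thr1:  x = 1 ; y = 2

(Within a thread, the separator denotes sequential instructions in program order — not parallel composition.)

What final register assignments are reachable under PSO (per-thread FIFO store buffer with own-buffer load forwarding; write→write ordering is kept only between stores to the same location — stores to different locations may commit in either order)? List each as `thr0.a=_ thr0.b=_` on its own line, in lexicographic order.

outcome vector order: (thr0.a,thr0.b)
|PSO outcomes| = 4

thr0.a=0 thr0.b=1
thr0.a=0 thr0.b=2
thr0.a=2 thr0.b=1
thr0.a=2 thr0.b=2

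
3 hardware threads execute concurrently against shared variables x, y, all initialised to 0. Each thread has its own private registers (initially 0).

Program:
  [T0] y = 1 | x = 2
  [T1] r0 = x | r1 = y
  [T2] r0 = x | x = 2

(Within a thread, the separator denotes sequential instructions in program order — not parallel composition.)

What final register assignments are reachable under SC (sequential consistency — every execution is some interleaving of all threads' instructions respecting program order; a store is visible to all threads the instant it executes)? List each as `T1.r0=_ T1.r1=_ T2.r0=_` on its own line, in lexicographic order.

outcome vector order: (T1.r0,T1.r1,T2.r0)
|SC outcomes| = 7

T1.r0=0 T1.r1=0 T2.r0=0
T1.r0=0 T1.r1=0 T2.r0=2
T1.r0=0 T1.r1=1 T2.r0=0
T1.r0=0 T1.r1=1 T2.r0=2
T1.r0=2 T1.r1=0 T2.r0=0
T1.r0=2 T1.r1=1 T2.r0=0
T1.r0=2 T1.r1=1 T2.r0=2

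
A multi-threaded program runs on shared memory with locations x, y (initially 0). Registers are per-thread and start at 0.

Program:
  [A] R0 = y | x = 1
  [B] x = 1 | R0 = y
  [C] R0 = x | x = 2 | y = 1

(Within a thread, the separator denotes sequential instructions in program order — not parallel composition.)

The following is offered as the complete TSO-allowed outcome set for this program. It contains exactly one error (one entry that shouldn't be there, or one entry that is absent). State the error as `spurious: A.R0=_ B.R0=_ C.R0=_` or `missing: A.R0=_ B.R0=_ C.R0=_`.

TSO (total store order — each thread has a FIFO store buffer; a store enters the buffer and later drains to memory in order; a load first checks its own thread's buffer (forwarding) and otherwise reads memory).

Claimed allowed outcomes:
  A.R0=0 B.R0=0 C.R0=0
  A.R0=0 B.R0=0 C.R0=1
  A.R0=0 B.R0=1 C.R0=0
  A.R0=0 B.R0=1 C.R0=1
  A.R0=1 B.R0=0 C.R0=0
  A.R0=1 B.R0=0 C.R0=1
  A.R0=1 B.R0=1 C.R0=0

missing: A.R0=1 B.R0=1 C.R0=1

outcome vector order: (A.R0,B.R0,C.R0)
[TSO] allowed = {<0 0 0>, <0 0 1>, <0 1 0>, <0 1 1>, <1 0 0>, <1 0 1>, <1 1 0>, <1 1 1>}
TSO∖claimed = {<1 1 1>}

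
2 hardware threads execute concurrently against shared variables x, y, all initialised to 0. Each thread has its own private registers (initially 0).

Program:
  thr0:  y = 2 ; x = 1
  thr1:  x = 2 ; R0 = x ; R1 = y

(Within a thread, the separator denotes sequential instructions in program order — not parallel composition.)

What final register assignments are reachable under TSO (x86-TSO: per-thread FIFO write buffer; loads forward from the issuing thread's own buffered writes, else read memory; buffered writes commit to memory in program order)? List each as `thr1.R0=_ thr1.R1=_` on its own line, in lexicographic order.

thr1.R0=1 thr1.R1=2
thr1.R0=2 thr1.R1=0
thr1.R0=2 thr1.R1=2

outcome vector order: (thr1.R0,thr1.R1)
|TSO outcomes| = 3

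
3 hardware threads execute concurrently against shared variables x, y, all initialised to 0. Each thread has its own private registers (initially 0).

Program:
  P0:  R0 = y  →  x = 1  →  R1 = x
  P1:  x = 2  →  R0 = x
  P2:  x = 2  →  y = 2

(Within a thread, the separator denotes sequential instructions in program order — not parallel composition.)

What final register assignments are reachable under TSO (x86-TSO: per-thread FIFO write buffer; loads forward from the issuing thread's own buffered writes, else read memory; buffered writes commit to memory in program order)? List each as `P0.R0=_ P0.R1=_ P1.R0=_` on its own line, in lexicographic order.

outcome vector order: (P0.R0,P0.R1,P1.R0)
|TSO outcomes| = 7

P0.R0=0 P0.R1=1 P1.R0=1
P0.R0=0 P0.R1=1 P1.R0=2
P0.R0=0 P0.R1=2 P1.R0=1
P0.R0=0 P0.R1=2 P1.R0=2
P0.R0=2 P0.R1=1 P1.R0=1
P0.R0=2 P0.R1=1 P1.R0=2
P0.R0=2 P0.R1=2 P1.R0=2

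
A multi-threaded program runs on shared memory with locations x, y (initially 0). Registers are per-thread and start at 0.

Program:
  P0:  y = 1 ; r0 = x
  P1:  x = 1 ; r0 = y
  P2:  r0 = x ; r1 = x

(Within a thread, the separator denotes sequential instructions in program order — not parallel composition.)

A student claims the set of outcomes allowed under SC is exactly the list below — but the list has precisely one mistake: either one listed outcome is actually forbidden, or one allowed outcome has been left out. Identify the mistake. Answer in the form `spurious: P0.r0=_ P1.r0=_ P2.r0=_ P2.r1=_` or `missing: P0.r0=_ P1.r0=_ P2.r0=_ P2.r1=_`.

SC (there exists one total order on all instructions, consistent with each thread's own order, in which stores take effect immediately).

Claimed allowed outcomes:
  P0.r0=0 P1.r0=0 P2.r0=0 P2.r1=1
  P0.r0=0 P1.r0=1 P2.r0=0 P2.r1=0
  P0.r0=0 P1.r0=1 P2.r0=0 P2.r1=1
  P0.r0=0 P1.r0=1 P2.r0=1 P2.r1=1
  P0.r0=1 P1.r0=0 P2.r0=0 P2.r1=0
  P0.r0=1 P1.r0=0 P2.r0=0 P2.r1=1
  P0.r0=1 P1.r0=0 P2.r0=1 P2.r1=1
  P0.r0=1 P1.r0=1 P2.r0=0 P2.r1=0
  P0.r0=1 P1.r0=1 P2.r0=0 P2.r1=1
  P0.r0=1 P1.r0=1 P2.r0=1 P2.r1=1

spurious: P0.r0=0 P1.r0=0 P2.r0=0 P2.r1=1

outcome vector order: (P0.r0,P1.r0,P2.r0,P2.r1)
SC: 9 outcomes — {0/1/0/0 0/1/0/1 0/1/1/1 1/0/0/0 1/0/0/1 1/0/1/1 1/1/0/0 1/1/0/1 1/1/1/1}
claimed∖SC = {0/0/0/1}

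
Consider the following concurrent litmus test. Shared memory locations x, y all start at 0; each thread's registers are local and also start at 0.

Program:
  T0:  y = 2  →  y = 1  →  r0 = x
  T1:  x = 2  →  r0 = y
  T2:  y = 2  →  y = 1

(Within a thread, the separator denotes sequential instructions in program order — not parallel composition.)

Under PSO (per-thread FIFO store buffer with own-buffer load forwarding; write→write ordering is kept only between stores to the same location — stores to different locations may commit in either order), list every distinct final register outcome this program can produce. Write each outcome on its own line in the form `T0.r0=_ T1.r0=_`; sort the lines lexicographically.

outcome vector order: (T0.r0,T1.r0)
|PSO outcomes| = 6

T0.r0=0 T1.r0=0
T0.r0=0 T1.r0=1
T0.r0=0 T1.r0=2
T0.r0=2 T1.r0=0
T0.r0=2 T1.r0=1
T0.r0=2 T1.r0=2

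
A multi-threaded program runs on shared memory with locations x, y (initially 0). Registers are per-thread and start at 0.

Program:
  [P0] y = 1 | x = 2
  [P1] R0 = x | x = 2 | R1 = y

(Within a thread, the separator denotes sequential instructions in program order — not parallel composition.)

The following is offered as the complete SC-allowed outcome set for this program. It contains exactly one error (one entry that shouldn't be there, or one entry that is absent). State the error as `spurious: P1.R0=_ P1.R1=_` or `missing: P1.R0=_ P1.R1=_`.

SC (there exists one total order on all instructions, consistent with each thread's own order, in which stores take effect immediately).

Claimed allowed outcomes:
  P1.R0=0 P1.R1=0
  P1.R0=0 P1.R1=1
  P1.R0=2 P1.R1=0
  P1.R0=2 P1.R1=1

spurious: P1.R0=2 P1.R1=0

outcome vector order: (P1.R0,P1.R1)
SC: 3 outcomes — {00 01 21}
claimed∖SC = {20}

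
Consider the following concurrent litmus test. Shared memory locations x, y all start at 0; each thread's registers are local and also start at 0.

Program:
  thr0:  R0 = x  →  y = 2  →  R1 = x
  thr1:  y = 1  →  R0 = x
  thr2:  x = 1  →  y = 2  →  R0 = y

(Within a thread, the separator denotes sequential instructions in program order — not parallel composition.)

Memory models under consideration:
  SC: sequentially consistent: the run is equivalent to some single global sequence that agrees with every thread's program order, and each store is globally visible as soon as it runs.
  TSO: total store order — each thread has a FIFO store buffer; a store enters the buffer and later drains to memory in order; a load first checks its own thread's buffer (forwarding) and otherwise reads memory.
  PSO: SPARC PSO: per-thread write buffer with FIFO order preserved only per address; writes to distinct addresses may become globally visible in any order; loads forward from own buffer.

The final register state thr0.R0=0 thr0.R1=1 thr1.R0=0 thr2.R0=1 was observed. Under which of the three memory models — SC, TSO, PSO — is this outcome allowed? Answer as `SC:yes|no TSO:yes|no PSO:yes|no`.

outcome vector order: (thr0.R0,thr0.R1,thr1.R0,thr2.R0)
SC: 9 outcomes — {<0 0 0 2> <0 0 1 1> <0 0 1 2> <0 1 0 2> <0 1 1 1> <0 1 1 2> <1 1 0 2> <1 1 1 1> <1 1 1 2>}
TSO: 12 outcomes — {<0 0 0 1> <0 0 0 2> <0 0 1 1> <0 0 1 2> <0 1 0 1> <0 1 0 2> <0 1 1 1> <0 1 1 2> <1 1 0 1> <1 1 0 2> <1 1 1 1> <1 1 1 2>}
PSO: 12 outcomes — {<0 0 0 1> <0 0 0 2> <0 0 1 1> <0 0 1 2> <0 1 0 1> <0 1 0 2> <0 1 1 1> <0 1 1 2> <1 1 0 1> <1 1 0 2> <1 1 1 1> <1 1 1 2>}
target <0 1 0 1> ∈ {TSO,PSO}

SC:no TSO:yes PSO:yes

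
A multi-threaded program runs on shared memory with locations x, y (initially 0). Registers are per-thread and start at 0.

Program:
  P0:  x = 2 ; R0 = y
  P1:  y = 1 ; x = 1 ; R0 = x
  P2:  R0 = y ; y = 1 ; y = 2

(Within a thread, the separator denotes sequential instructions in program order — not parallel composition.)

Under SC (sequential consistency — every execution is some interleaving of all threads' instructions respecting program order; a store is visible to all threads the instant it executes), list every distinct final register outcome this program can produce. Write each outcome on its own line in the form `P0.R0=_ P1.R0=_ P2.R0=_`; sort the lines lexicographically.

outcome vector order: (P0.R0,P1.R0,P2.R0)
|SC outcomes| = 10

P0.R0=0 P1.R0=1 P2.R0=0
P0.R0=0 P1.R0=1 P2.R0=1
P0.R0=1 P1.R0=1 P2.R0=0
P0.R0=1 P1.R0=1 P2.R0=1
P0.R0=1 P1.R0=2 P2.R0=0
P0.R0=1 P1.R0=2 P2.R0=1
P0.R0=2 P1.R0=1 P2.R0=0
P0.R0=2 P1.R0=1 P2.R0=1
P0.R0=2 P1.R0=2 P2.R0=0
P0.R0=2 P1.R0=2 P2.R0=1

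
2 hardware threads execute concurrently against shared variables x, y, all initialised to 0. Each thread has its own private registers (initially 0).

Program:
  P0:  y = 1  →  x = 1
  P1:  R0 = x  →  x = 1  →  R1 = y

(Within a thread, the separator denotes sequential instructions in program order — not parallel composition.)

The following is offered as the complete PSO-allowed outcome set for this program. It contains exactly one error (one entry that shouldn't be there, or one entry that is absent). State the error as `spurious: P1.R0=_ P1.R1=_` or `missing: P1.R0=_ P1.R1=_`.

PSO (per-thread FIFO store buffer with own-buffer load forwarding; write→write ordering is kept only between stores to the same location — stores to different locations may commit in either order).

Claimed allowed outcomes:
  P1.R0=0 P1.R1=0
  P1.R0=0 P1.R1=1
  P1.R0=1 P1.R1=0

missing: P1.R0=1 P1.R1=1

outcome vector order: (P1.R0,P1.R1)
PSO: 4 outcomes — {<0 0>, <0 1>, <1 0>, <1 1>}
PSO∖claimed = {<1 1>}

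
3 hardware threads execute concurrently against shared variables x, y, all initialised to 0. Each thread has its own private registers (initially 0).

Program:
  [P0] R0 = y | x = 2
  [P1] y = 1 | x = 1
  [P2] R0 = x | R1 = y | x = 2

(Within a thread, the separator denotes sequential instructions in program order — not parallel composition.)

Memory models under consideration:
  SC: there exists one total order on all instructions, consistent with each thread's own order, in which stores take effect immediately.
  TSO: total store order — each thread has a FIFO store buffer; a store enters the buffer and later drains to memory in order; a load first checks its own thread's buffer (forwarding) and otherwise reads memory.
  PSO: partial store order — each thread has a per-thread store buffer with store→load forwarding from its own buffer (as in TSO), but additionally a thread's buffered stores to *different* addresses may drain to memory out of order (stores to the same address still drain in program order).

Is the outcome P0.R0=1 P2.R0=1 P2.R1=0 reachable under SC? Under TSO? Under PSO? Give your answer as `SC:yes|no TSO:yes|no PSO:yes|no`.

SC:no TSO:no PSO:yes

outcome vector order: (P0.R0,P2.R0,P2.R1)
[SC] allowed = {<0 0 0>; <0 0 1>; <0 1 1>; <0 2 0>; <0 2 1>; <1 0 0>; <1 0 1>; <1 1 1>; <1 2 1>}
[TSO] allowed = {<0 0 0>; <0 0 1>; <0 1 1>; <0 2 0>; <0 2 1>; <1 0 0>; <1 0 1>; <1 1 1>; <1 2 1>}
[PSO] allowed = {<0 0 0>; <0 0 1>; <0 1 0>; <0 1 1>; <0 2 0>; <0 2 1>; <1 0 0>; <1 0 1>; <1 1 0>; <1 1 1>; <1 2 1>}
target <1 1 0> ∈ {PSO}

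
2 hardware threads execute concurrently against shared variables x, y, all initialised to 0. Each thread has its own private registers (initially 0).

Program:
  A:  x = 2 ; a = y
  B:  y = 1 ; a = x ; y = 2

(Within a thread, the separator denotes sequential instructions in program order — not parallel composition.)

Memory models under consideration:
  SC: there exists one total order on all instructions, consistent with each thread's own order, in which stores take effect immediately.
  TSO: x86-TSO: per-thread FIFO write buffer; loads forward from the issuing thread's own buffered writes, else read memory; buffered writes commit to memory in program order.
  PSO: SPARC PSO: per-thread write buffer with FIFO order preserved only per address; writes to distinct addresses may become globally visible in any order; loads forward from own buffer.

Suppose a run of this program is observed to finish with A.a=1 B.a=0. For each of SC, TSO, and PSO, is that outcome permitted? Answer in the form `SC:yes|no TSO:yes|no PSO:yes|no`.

SC:yes TSO:yes PSO:yes

outcome vector order: (A.a,B.a)
[SC] allowed = {(0,2) (1,0) (1,2) (2,0) (2,2)}
[TSO] allowed = {(0,0) (0,2) (1,0) (1,2) (2,0) (2,2)}
[PSO] allowed = {(0,0) (0,2) (1,0) (1,2) (2,0) (2,2)}
target (1,0) ∈ {SC,TSO,PSO}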